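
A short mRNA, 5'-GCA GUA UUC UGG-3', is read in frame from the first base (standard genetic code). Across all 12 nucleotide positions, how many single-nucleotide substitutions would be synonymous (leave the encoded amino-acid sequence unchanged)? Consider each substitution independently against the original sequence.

7

Codon 1 (GCA, Ala): 3 synonymous substitutions.
Codon 2 (GUA, Val): 3 synonymous substitutions.
Codon 3 (UUC, Phe): 1 synonymous substitution.
Codon 4 (UGG, Trp): 0 synonymous substitutions.
Total: 3 + 3 + 1 + 0 = 7.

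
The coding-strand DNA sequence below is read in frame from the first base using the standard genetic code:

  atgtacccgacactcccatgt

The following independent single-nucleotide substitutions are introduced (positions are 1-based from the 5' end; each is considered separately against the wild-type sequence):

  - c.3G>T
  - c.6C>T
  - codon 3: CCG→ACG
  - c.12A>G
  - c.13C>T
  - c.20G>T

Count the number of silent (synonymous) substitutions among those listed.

2

Codon 1: ATG (Met) → ATT (Ile) — missense.
Codon 2: TAC (Tyr) → TAT (Tyr) — synonymous.
Codon 3: CCG (Pro) → ACG (Thr) — missense.
Codon 4: ACA (Thr) → ACG (Thr) — synonymous.
Codon 5: CTC (Leu) → TTC (Phe) — missense.
Codon 7: TGT (Cys) → TTT (Phe) — missense.
Synonymous: 2 of 6.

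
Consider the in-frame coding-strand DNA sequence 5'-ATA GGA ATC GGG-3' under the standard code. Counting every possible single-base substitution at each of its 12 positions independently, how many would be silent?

10

Codon 1 (ATA, Ile): 2 synonymous substitutions.
Codon 2 (GGA, Gly): 3 synonymous substitutions.
Codon 3 (ATC, Ile): 2 synonymous substitutions.
Codon 4 (GGG, Gly): 3 synonymous substitutions.
Total: 2 + 3 + 2 + 3 = 10.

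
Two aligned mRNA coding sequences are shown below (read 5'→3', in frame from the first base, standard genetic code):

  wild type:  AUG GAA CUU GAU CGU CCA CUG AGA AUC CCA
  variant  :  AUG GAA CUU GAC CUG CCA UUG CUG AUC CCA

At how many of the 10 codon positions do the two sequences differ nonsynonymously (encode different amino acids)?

Codon 1: AUG Met / AUG Met — identical.
Codon 2: GAA Glu / GAA Glu — identical.
Codon 3: CUU Leu / CUU Leu — identical.
Codon 4: GAU Asp / GAC Asp — synonymous.
Codon 5: CGU Arg / CUG Leu — nonsynonymous.
Codon 6: CCA Pro / CCA Pro — identical.
Codon 7: CUG Leu / UUG Leu — synonymous.
Codon 8: AGA Arg / CUG Leu — nonsynonymous.
Codon 9: AUC Ile / AUC Ile — identical.
Codon 10: CCA Pro / CCA Pro — identical.
Nonsynonymous differences: 2.

2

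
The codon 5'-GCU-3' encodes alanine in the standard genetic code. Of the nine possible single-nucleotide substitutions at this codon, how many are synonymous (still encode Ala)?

3

Position 1: none → 0 synonymous.
Position 2: none → 0 synonymous.
Position 3: GCC, GCA, GCG → 3 synonymous.
Total: 0 + 0 + 3 = 3.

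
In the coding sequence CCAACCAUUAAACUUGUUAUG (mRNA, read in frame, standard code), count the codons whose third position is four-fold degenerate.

4

Codon 1 CCA (Pro): third position 4-fold.
Codon 2 ACC (Thr): third position 4-fold.
Codon 3 AUU (Ile): third position 3-fold.
Codon 4 AAA (Lys): third position 2-fold.
Codon 5 CUU (Leu): third position 4-fold.
Codon 6 GUU (Val): third position 4-fold.
Codon 7 AUG (Met): third position 1-fold.
Four-fold degenerate third positions: 4.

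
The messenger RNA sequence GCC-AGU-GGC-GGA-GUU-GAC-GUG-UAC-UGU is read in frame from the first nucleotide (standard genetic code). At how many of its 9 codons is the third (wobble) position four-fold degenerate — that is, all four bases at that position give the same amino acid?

5

Codon 1 GCC (Ala): third position 4-fold.
Codon 2 AGU (Ser): third position 2-fold.
Codon 3 GGC (Gly): third position 4-fold.
Codon 4 GGA (Gly): third position 4-fold.
Codon 5 GUU (Val): third position 4-fold.
Codon 6 GAC (Asp): third position 2-fold.
Codon 7 GUG (Val): third position 4-fold.
Codon 8 UAC (Tyr): third position 2-fold.
Codon 9 UGU (Cys): third position 2-fold.
Four-fold degenerate third positions: 5.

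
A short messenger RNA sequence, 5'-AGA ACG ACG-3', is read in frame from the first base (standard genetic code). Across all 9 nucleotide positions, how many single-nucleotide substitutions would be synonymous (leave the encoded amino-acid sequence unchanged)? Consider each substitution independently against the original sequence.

Codon 1 (AGA, Arg): 2 synonymous substitutions.
Codon 2 (ACG, Thr): 3 synonymous substitutions.
Codon 3 (ACG, Thr): 3 synonymous substitutions.
Total: 2 + 3 + 3 = 8.

8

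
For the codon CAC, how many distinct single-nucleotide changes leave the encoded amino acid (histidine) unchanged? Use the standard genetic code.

Position 1: none → 0 synonymous.
Position 2: none → 0 synonymous.
Position 3: CAU → 1 synonymous.
Total: 0 + 0 + 1 = 1.

1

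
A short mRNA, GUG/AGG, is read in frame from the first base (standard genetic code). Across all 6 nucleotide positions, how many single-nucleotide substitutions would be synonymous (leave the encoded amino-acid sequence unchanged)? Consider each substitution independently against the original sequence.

5

Codon 1 (GUG, Val): 3 synonymous substitutions.
Codon 2 (AGG, Arg): 2 synonymous substitutions.
Total: 3 + 2 = 5.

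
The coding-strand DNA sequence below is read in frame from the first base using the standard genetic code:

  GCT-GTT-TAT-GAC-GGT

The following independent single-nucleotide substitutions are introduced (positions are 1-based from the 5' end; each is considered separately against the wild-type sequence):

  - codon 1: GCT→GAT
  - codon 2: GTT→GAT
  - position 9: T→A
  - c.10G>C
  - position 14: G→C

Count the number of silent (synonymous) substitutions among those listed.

0

Codon 1: GCT (Ala) → GAT (Asp) — missense.
Codon 2: GTT (Val) → GAT (Asp) — missense.
Codon 3: TAT (Tyr) → TAA (Stop) — nonsense.
Codon 4: GAC (Asp) → CAC (His) — missense.
Codon 5: GGT (Gly) → GCT (Ala) — missense.
Synonymous: 0 of 5.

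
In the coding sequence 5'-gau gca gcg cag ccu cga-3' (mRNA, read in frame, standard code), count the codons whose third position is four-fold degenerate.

Codon 1 GAU (Asp): third position 2-fold.
Codon 2 GCA (Ala): third position 4-fold.
Codon 3 GCG (Ala): third position 4-fold.
Codon 4 CAG (Gln): third position 2-fold.
Codon 5 CCU (Pro): third position 4-fold.
Codon 6 CGA (Arg): third position 4-fold.
Four-fold degenerate third positions: 4.

4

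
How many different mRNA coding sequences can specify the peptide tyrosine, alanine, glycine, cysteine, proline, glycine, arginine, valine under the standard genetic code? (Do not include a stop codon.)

Tyr: 2 codons.
Ala: 4 codons.
Gly: 4 codons.
Cys: 2 codons.
Pro: 4 codons.
Gly: 4 codons.
Arg: 6 codons.
Val: 4 codons.
2 × 4 × 4 × 2 × 4 × 4 × 6 × 4 = 24576.

24576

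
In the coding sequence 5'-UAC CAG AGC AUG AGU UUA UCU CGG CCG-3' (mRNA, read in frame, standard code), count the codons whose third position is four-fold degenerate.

3

Codon 1 UAC (Tyr): third position 2-fold.
Codon 2 CAG (Gln): third position 2-fold.
Codon 3 AGC (Ser): third position 2-fold.
Codon 4 AUG (Met): third position 1-fold.
Codon 5 AGU (Ser): third position 2-fold.
Codon 6 UUA (Leu): third position 2-fold.
Codon 7 UCU (Ser): third position 4-fold.
Codon 8 CGG (Arg): third position 4-fold.
Codon 9 CCG (Pro): third position 4-fold.
Four-fold degenerate third positions: 3.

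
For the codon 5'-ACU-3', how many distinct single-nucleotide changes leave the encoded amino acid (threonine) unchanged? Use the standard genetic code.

3

Position 1: none → 0 synonymous.
Position 2: none → 0 synonymous.
Position 3: ACC, ACA, ACG → 3 synonymous.
Total: 0 + 0 + 3 = 3.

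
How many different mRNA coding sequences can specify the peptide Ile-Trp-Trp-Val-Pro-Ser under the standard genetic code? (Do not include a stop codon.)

288

Ile: 3 codons.
Trp: 1 codon.
Trp: 1 codon.
Val: 4 codons.
Pro: 4 codons.
Ser: 6 codons.
3 × 1 × 1 × 4 × 4 × 6 = 288.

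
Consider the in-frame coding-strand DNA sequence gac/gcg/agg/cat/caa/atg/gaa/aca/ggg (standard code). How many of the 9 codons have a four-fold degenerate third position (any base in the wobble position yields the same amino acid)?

Codon 1 GAC (Asp): third position 2-fold.
Codon 2 GCG (Ala): third position 4-fold.
Codon 3 AGG (Arg): third position 2-fold.
Codon 4 CAT (His): third position 2-fold.
Codon 5 CAA (Gln): third position 2-fold.
Codon 6 ATG (Met): third position 1-fold.
Codon 7 GAA (Glu): third position 2-fold.
Codon 8 ACA (Thr): third position 4-fold.
Codon 9 GGG (Gly): third position 4-fold.
Four-fold degenerate third positions: 3.

3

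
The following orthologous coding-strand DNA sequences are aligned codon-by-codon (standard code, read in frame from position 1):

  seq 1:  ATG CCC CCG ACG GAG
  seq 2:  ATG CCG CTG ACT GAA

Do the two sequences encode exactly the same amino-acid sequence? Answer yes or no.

Codon 1: ATG Met / ATG Met — identical.
Codon 2: CCC Pro / CCG Pro — synonymous.
Codon 3: CCG Pro / CTG Leu — nonsynonymous.
Codon 4: ACG Thr / ACT Thr — synonymous.
Codon 5: GAG Glu / GAA Glu — synonymous.
Nonsynonymous differences: 1 → different protein.

no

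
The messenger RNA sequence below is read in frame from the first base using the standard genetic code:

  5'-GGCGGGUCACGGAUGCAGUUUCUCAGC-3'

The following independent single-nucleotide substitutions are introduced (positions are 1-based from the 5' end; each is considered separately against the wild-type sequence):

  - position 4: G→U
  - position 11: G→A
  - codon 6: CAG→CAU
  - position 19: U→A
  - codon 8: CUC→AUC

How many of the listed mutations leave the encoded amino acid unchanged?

Codon 2: GGG (Gly) → UGG (Trp) — missense.
Codon 4: CGG (Arg) → CAG (Gln) — missense.
Codon 6: CAG (Gln) → CAU (His) — missense.
Codon 7: UUU (Phe) → AUU (Ile) — missense.
Codon 8: CUC (Leu) → AUC (Ile) — missense.
Synonymous: 0 of 5.

0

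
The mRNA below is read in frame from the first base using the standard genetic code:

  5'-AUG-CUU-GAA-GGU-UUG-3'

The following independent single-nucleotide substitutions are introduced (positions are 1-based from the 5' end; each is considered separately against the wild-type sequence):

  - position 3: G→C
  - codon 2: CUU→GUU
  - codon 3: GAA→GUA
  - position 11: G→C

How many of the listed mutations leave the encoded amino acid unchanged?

0

Codon 1: AUG (Met) → AUC (Ile) — missense.
Codon 2: CUU (Leu) → GUU (Val) — missense.
Codon 3: GAA (Glu) → GUA (Val) — missense.
Codon 4: GGU (Gly) → GCU (Ala) — missense.
Synonymous: 0 of 4.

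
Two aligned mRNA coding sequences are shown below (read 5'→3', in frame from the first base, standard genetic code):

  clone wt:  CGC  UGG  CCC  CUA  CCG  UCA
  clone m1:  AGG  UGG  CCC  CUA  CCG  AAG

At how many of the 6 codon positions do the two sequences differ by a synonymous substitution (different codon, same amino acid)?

1

Codon 1: CGC Arg / AGG Arg — synonymous.
Codon 2: UGG Trp / UGG Trp — identical.
Codon 3: CCC Pro / CCC Pro — identical.
Codon 4: CUA Leu / CUA Leu — identical.
Codon 5: CCG Pro / CCG Pro — identical.
Codon 6: UCA Ser / AAG Lys — nonsynonymous.
Synonymous differences: 1.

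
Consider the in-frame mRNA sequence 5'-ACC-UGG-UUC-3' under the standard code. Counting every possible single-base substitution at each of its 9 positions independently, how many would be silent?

4

Codon 1 (ACC, Thr): 3 synonymous substitutions.
Codon 2 (UGG, Trp): 0 synonymous substitutions.
Codon 3 (UUC, Phe): 1 synonymous substitution.
Total: 3 + 0 + 1 = 4.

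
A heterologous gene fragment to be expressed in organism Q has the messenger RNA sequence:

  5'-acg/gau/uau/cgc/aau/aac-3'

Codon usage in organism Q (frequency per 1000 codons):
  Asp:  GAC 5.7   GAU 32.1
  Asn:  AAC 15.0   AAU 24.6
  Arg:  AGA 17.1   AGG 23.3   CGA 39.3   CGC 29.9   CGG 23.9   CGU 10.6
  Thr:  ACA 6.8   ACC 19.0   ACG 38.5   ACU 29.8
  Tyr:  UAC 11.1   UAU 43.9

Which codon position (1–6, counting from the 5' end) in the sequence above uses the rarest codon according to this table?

6

Codon 1 ACG (Thr): 38.5 per 1000.
Codon 2 GAU (Asp): 32.1 per 1000.
Codon 3 UAU (Tyr): 43.9 per 1000.
Codon 4 CGC (Arg): 29.9 per 1000.
Codon 5 AAU (Asn): 24.6 per 1000.
Codon 6 AAC (Asn): 15.0 per 1000.
Lowest frequency is 15.0 at codon 6.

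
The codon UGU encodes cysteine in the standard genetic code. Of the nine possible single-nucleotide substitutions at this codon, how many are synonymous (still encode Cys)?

Position 1: none → 0 synonymous.
Position 2: none → 0 synonymous.
Position 3: UGC → 1 synonymous.
Total: 0 + 0 + 1 = 1.

1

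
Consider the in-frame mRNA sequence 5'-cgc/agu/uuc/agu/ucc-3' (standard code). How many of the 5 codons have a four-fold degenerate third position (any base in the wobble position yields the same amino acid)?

Codon 1 CGC (Arg): third position 4-fold.
Codon 2 AGU (Ser): third position 2-fold.
Codon 3 UUC (Phe): third position 2-fold.
Codon 4 AGU (Ser): third position 2-fold.
Codon 5 UCC (Ser): third position 4-fold.
Four-fold degenerate third positions: 2.

2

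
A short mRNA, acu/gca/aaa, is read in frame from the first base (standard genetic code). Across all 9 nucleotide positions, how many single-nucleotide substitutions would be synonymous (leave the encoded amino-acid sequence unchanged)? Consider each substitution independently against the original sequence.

7

Codon 1 (ACU, Thr): 3 synonymous substitutions.
Codon 2 (GCA, Ala): 3 synonymous substitutions.
Codon 3 (AAA, Lys): 1 synonymous substitution.
Total: 3 + 3 + 1 = 7.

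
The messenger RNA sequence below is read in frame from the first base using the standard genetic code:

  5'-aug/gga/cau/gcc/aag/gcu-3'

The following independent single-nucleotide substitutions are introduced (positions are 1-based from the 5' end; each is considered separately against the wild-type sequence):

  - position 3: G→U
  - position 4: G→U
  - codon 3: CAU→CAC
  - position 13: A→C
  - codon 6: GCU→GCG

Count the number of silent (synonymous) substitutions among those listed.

2

Codon 1: AUG (Met) → AUU (Ile) — missense.
Codon 2: GGA (Gly) → UGA (Stop) — nonsense.
Codon 3: CAU (His) → CAC (His) — synonymous.
Codon 5: AAG (Lys) → CAG (Gln) — missense.
Codon 6: GCU (Ala) → GCG (Ala) — synonymous.
Synonymous: 2 of 5.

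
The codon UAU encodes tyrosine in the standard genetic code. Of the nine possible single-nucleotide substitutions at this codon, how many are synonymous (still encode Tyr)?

1

Position 1: none → 0 synonymous.
Position 2: none → 0 synonymous.
Position 3: UAC → 1 synonymous.
Total: 0 + 0 + 1 = 1.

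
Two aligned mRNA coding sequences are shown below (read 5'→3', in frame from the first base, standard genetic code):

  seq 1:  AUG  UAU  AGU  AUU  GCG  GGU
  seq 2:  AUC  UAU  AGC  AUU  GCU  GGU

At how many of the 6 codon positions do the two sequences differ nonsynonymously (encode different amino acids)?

1

Codon 1: AUG Met / AUC Ile — nonsynonymous.
Codon 2: UAU Tyr / UAU Tyr — identical.
Codon 3: AGU Ser / AGC Ser — synonymous.
Codon 4: AUU Ile / AUU Ile — identical.
Codon 5: GCG Ala / GCU Ala — synonymous.
Codon 6: GGU Gly / GGU Gly — identical.
Nonsynonymous differences: 1.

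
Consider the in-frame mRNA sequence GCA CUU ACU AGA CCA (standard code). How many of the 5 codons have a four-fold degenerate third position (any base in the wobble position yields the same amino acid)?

Codon 1 GCA (Ala): third position 4-fold.
Codon 2 CUU (Leu): third position 4-fold.
Codon 3 ACU (Thr): third position 4-fold.
Codon 4 AGA (Arg): third position 2-fold.
Codon 5 CCA (Pro): third position 4-fold.
Four-fold degenerate third positions: 4.

4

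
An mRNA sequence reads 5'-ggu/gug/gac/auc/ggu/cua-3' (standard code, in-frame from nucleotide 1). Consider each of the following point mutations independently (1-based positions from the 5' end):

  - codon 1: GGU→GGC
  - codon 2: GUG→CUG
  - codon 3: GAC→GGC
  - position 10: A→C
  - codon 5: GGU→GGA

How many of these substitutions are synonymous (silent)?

Codon 1: GGU (Gly) → GGC (Gly) — synonymous.
Codon 2: GUG (Val) → CUG (Leu) — missense.
Codon 3: GAC (Asp) → GGC (Gly) — missense.
Codon 4: AUC (Ile) → CUC (Leu) — missense.
Codon 5: GGU (Gly) → GGA (Gly) — synonymous.
Synonymous: 2 of 5.

2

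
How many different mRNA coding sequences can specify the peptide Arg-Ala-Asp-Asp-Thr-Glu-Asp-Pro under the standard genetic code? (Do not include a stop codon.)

6144

Arg: 6 codons.
Ala: 4 codons.
Asp: 2 codons.
Asp: 2 codons.
Thr: 4 codons.
Glu: 2 codons.
Asp: 2 codons.
Pro: 4 codons.
6 × 4 × 2 × 2 × 4 × 2 × 2 × 4 = 6144.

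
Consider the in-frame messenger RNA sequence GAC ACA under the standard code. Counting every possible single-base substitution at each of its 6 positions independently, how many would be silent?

4

Codon 1 (GAC, Asp): 1 synonymous substitution.
Codon 2 (ACA, Thr): 3 synonymous substitutions.
Total: 1 + 3 = 4.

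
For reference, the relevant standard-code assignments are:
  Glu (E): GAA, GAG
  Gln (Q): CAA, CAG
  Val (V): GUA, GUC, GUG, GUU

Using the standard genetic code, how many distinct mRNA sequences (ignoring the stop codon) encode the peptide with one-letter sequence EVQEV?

Glu: 2 codons.
Val: 4 codons.
Gln: 2 codons.
Glu: 2 codons.
Val: 4 codons.
2 × 4 × 2 × 2 × 4 = 128.

128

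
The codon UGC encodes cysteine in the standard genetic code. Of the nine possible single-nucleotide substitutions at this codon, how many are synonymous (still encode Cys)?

Position 1: none → 0 synonymous.
Position 2: none → 0 synonymous.
Position 3: UGU → 1 synonymous.
Total: 0 + 0 + 1 = 1.

1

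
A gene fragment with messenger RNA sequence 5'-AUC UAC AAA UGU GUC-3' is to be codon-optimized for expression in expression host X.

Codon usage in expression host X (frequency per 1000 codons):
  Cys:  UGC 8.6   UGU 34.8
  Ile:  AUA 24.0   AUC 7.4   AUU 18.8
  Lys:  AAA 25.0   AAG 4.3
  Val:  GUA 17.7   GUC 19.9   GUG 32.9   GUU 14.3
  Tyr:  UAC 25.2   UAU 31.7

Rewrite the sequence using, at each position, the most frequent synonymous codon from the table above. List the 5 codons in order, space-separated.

Codon 1 (Ile): best is AUA at 24.0.
Codon 2 (Tyr): best is UAU at 31.7.
Codon 3 (Lys): best is AAA at 25.0.
Codon 4 (Cys): best is UGU at 34.8.
Codon 5 (Val): best is GUG at 32.9.

AUA UAU AAA UGU GUG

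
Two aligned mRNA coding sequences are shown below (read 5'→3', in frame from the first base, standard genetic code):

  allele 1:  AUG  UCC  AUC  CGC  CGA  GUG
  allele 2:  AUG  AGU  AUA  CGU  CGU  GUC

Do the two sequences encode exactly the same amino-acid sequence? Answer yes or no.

yes

Codon 1: AUG Met / AUG Met — identical.
Codon 2: UCC Ser / AGU Ser — synonymous.
Codon 3: AUC Ile / AUA Ile — synonymous.
Codon 4: CGC Arg / CGU Arg — synonymous.
Codon 5: CGA Arg / CGU Arg — synonymous.
Codon 6: GUG Val / GUC Val — synonymous.
Nonsynonymous differences: 0 → same protein.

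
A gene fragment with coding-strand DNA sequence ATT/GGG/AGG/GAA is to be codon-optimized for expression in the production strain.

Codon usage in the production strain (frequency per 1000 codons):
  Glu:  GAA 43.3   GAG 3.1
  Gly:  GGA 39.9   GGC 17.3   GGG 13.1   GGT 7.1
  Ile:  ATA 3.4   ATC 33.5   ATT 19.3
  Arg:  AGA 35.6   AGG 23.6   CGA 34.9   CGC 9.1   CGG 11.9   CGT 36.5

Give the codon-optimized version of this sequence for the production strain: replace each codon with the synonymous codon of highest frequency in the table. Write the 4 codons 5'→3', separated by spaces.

ATC GGA CGT GAA

Codon 1 (Ile): best is ATC at 33.5.
Codon 2 (Gly): best is GGA at 39.9.
Codon 3 (Arg): best is CGT at 36.5.
Codon 4 (Glu): best is GAA at 43.3.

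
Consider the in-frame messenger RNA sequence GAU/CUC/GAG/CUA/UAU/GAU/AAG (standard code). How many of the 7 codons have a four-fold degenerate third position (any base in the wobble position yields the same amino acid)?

Codon 1 GAU (Asp): third position 2-fold.
Codon 2 CUC (Leu): third position 4-fold.
Codon 3 GAG (Glu): third position 2-fold.
Codon 4 CUA (Leu): third position 4-fold.
Codon 5 UAU (Tyr): third position 2-fold.
Codon 6 GAU (Asp): third position 2-fold.
Codon 7 AAG (Lys): third position 2-fold.
Four-fold degenerate third positions: 2.

2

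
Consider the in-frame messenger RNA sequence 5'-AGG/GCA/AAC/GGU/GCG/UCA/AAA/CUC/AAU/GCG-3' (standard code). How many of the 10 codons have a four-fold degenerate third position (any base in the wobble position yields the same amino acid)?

Codon 1 AGG (Arg): third position 2-fold.
Codon 2 GCA (Ala): third position 4-fold.
Codon 3 AAC (Asn): third position 2-fold.
Codon 4 GGU (Gly): third position 4-fold.
Codon 5 GCG (Ala): third position 4-fold.
Codon 6 UCA (Ser): third position 4-fold.
Codon 7 AAA (Lys): third position 2-fold.
Codon 8 CUC (Leu): third position 4-fold.
Codon 9 AAU (Asn): third position 2-fold.
Codon 10 GCG (Ala): third position 4-fold.
Four-fold degenerate third positions: 6.

6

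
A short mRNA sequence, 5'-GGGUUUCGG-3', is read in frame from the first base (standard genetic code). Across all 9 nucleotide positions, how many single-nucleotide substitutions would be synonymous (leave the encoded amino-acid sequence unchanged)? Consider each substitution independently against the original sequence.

8

Codon 1 (GGG, Gly): 3 synonymous substitutions.
Codon 2 (UUU, Phe): 1 synonymous substitution.
Codon 3 (CGG, Arg): 4 synonymous substitutions.
Total: 3 + 1 + 4 = 8.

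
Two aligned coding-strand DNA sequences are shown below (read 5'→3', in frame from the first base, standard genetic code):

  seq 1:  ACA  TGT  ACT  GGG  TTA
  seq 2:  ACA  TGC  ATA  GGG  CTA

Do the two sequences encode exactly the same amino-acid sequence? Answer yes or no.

no

Codon 1: ACA Thr / ACA Thr — identical.
Codon 2: TGT Cys / TGC Cys — synonymous.
Codon 3: ACT Thr / ATA Ile — nonsynonymous.
Codon 4: GGG Gly / GGG Gly — identical.
Codon 5: TTA Leu / CTA Leu — synonymous.
Nonsynonymous differences: 1 → different protein.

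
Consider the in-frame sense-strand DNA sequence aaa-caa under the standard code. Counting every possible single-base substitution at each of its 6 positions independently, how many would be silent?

Codon 1 (AAA, Lys): 1 synonymous substitution.
Codon 2 (CAA, Gln): 1 synonymous substitution.
Total: 1 + 1 = 2.

2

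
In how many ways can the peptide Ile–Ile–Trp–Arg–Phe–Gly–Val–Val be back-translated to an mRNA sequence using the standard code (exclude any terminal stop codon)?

6912

Ile: 3 codons.
Ile: 3 codons.
Trp: 1 codon.
Arg: 6 codons.
Phe: 2 codons.
Gly: 4 codons.
Val: 4 codons.
Val: 4 codons.
3 × 3 × 1 × 6 × 2 × 4 × 4 × 4 = 6912.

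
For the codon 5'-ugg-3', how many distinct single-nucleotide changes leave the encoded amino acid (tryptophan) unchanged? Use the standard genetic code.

0

Position 1: none → 0 synonymous.
Position 2: none → 0 synonymous.
Position 3: none → 0 synonymous.
Total: 0 + 0 + 0 = 0.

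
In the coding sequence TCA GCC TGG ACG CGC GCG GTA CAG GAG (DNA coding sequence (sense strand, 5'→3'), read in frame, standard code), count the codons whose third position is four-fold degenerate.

6

Codon 1 TCA (Ser): third position 4-fold.
Codon 2 GCC (Ala): third position 4-fold.
Codon 3 TGG (Trp): third position 1-fold.
Codon 4 ACG (Thr): third position 4-fold.
Codon 5 CGC (Arg): third position 4-fold.
Codon 6 GCG (Ala): third position 4-fold.
Codon 7 GTA (Val): third position 4-fold.
Codon 8 CAG (Gln): third position 2-fold.
Codon 9 GAG (Glu): third position 2-fold.
Four-fold degenerate third positions: 6.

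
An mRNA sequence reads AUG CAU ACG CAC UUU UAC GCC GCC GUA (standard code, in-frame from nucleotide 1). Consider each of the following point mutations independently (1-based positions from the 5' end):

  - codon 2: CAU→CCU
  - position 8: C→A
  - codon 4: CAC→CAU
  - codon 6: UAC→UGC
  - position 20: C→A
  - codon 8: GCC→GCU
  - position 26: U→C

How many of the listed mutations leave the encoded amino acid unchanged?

2

Codon 2: CAU (His) → CCU (Pro) — missense.
Codon 3: ACG (Thr) → AAG (Lys) — missense.
Codon 4: CAC (His) → CAU (His) — synonymous.
Codon 6: UAC (Tyr) → UGC (Cys) — missense.
Codon 7: GCC (Ala) → GAC (Asp) — missense.
Codon 8: GCC (Ala) → GCU (Ala) — synonymous.
Codon 9: GUA (Val) → GCA (Ala) — missense.
Synonymous: 2 of 7.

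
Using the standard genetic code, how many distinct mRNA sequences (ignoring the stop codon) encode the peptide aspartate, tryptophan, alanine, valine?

32

Asp: 2 codons.
Trp: 1 codon.
Ala: 4 codons.
Val: 4 codons.
2 × 1 × 4 × 4 = 32.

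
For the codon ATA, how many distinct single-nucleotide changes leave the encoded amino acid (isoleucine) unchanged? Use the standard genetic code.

2

Position 1: none → 0 synonymous.
Position 2: none → 0 synonymous.
Position 3: ATT, ATC → 2 synonymous.
Total: 0 + 0 + 2 = 2.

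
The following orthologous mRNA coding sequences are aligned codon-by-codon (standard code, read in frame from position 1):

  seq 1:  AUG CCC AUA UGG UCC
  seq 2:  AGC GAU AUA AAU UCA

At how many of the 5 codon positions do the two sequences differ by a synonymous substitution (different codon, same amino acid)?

1

Codon 1: AUG Met / AGC Ser — nonsynonymous.
Codon 2: CCC Pro / GAU Asp — nonsynonymous.
Codon 3: AUA Ile / AUA Ile — identical.
Codon 4: UGG Trp / AAU Asn — nonsynonymous.
Codon 5: UCC Ser / UCA Ser — synonymous.
Synonymous differences: 1.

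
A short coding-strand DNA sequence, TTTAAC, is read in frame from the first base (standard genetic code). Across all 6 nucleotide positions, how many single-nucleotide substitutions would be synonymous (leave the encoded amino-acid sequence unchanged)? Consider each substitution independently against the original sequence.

Codon 1 (TTT, Phe): 1 synonymous substitution.
Codon 2 (AAC, Asn): 1 synonymous substitution.
Total: 1 + 1 = 2.

2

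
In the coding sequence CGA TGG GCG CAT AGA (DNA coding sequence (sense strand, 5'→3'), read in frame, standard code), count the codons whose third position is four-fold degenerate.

2

Codon 1 CGA (Arg): third position 4-fold.
Codon 2 TGG (Trp): third position 1-fold.
Codon 3 GCG (Ala): third position 4-fold.
Codon 4 CAT (His): third position 2-fold.
Codon 5 AGA (Arg): third position 2-fold.
Four-fold degenerate third positions: 2.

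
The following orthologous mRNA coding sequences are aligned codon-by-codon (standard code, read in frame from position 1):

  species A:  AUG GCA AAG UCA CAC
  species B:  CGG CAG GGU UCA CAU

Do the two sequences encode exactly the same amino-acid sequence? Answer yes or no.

no

Codon 1: AUG Met / CGG Arg — nonsynonymous.
Codon 2: GCA Ala / CAG Gln — nonsynonymous.
Codon 3: AAG Lys / GGU Gly — nonsynonymous.
Codon 4: UCA Ser / UCA Ser — identical.
Codon 5: CAC His / CAU His — synonymous.
Nonsynonymous differences: 3 → different protein.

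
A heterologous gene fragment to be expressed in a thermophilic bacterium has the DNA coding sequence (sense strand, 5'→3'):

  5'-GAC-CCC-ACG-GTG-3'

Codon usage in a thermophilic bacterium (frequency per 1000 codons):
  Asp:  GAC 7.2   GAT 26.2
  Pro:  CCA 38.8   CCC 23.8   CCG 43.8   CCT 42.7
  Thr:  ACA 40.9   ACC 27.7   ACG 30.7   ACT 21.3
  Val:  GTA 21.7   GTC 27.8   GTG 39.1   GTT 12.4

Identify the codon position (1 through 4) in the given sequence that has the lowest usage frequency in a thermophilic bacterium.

Codon 1 GAC (Asp): 7.2 per 1000.
Codon 2 CCC (Pro): 23.8 per 1000.
Codon 3 ACG (Thr): 30.7 per 1000.
Codon 4 GTG (Val): 39.1 per 1000.
Lowest frequency is 7.2 at codon 1.

1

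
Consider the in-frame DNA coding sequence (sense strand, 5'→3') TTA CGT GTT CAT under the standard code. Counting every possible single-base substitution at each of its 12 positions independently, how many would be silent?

Codon 1 (TTA, Leu): 2 synonymous substitutions.
Codon 2 (CGT, Arg): 3 synonymous substitutions.
Codon 3 (GTT, Val): 3 synonymous substitutions.
Codon 4 (CAT, His): 1 synonymous substitution.
Total: 2 + 3 + 3 + 1 = 9.

9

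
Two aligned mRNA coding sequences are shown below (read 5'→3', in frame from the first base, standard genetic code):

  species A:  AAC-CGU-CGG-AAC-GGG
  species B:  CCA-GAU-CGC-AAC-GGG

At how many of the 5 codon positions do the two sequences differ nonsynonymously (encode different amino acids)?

2

Codon 1: AAC Asn / CCA Pro — nonsynonymous.
Codon 2: CGU Arg / GAU Asp — nonsynonymous.
Codon 3: CGG Arg / CGC Arg — synonymous.
Codon 4: AAC Asn / AAC Asn — identical.
Codon 5: GGG Gly / GGG Gly — identical.
Nonsynonymous differences: 2.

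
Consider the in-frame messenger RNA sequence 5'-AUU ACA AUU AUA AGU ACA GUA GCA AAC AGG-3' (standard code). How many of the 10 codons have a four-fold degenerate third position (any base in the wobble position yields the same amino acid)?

Codon 1 AUU (Ile): third position 3-fold.
Codon 2 ACA (Thr): third position 4-fold.
Codon 3 AUU (Ile): third position 3-fold.
Codon 4 AUA (Ile): third position 3-fold.
Codon 5 AGU (Ser): third position 2-fold.
Codon 6 ACA (Thr): third position 4-fold.
Codon 7 GUA (Val): third position 4-fold.
Codon 8 GCA (Ala): third position 4-fold.
Codon 9 AAC (Asn): third position 2-fold.
Codon 10 AGG (Arg): third position 2-fold.
Four-fold degenerate third positions: 4.

4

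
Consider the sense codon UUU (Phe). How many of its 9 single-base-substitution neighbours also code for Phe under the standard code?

1

Position 1: none → 0 synonymous.
Position 2: none → 0 synonymous.
Position 3: UUC → 1 synonymous.
Total: 0 + 0 + 1 = 1.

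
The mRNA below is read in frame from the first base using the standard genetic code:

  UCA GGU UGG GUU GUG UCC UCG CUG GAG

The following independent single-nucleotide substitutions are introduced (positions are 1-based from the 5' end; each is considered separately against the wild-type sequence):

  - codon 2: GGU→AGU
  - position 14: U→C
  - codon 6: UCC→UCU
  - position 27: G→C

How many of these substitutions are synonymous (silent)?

1

Codon 2: GGU (Gly) → AGU (Ser) — missense.
Codon 5: GUG (Val) → GCG (Ala) — missense.
Codon 6: UCC (Ser) → UCU (Ser) — synonymous.
Codon 9: GAG (Glu) → GAC (Asp) — missense.
Synonymous: 1 of 4.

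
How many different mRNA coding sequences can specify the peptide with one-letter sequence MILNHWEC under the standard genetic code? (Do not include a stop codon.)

288

Met: 1 codon.
Ile: 3 codons.
Leu: 6 codons.
Asn: 2 codons.
His: 2 codons.
Trp: 1 codon.
Glu: 2 codons.
Cys: 2 codons.
1 × 3 × 6 × 2 × 2 × 1 × 2 × 2 = 288.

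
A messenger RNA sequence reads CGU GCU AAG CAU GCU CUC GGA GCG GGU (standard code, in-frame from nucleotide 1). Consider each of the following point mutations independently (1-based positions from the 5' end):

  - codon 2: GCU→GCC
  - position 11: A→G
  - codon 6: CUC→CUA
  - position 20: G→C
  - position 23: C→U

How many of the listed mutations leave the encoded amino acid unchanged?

Codon 2: GCU (Ala) → GCC (Ala) — synonymous.
Codon 4: CAU (His) → CGU (Arg) — missense.
Codon 6: CUC (Leu) → CUA (Leu) — synonymous.
Codon 7: GGA (Gly) → GCA (Ala) — missense.
Codon 8: GCG (Ala) → GUG (Val) — missense.
Synonymous: 2 of 5.

2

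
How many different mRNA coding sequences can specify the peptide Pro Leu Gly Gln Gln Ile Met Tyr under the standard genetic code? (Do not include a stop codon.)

2304

Pro: 4 codons.
Leu: 6 codons.
Gly: 4 codons.
Gln: 2 codons.
Gln: 2 codons.
Ile: 3 codons.
Met: 1 codon.
Tyr: 2 codons.
4 × 6 × 4 × 2 × 2 × 3 × 1 × 2 = 2304.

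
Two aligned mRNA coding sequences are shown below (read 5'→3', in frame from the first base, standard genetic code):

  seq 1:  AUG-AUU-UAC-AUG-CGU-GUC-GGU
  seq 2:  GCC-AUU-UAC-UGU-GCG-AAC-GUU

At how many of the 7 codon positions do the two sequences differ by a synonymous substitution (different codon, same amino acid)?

0

Codon 1: AUG Met / GCC Ala — nonsynonymous.
Codon 2: AUU Ile / AUU Ile — identical.
Codon 3: UAC Tyr / UAC Tyr — identical.
Codon 4: AUG Met / UGU Cys — nonsynonymous.
Codon 5: CGU Arg / GCG Ala — nonsynonymous.
Codon 6: GUC Val / AAC Asn — nonsynonymous.
Codon 7: GGU Gly / GUU Val — nonsynonymous.
Synonymous differences: 0.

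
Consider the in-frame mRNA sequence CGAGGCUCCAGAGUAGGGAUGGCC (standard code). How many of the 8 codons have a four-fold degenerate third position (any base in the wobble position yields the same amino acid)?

6

Codon 1 CGA (Arg): third position 4-fold.
Codon 2 GGC (Gly): third position 4-fold.
Codon 3 UCC (Ser): third position 4-fold.
Codon 4 AGA (Arg): third position 2-fold.
Codon 5 GUA (Val): third position 4-fold.
Codon 6 GGG (Gly): third position 4-fold.
Codon 7 AUG (Met): third position 1-fold.
Codon 8 GCC (Ala): third position 4-fold.
Four-fold degenerate third positions: 6.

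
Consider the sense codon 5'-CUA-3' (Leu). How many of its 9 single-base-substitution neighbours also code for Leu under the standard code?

4

Position 1: UUA → 1 synonymous.
Position 2: none → 0 synonymous.
Position 3: CUU, CUC, CUG → 3 synonymous.
Total: 1 + 0 + 3 = 4.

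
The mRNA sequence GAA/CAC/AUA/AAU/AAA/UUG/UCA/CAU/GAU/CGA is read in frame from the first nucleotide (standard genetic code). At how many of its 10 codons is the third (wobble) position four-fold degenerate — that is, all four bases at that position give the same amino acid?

Codon 1 GAA (Glu): third position 2-fold.
Codon 2 CAC (His): third position 2-fold.
Codon 3 AUA (Ile): third position 3-fold.
Codon 4 AAU (Asn): third position 2-fold.
Codon 5 AAA (Lys): third position 2-fold.
Codon 6 UUG (Leu): third position 2-fold.
Codon 7 UCA (Ser): third position 4-fold.
Codon 8 CAU (His): third position 2-fold.
Codon 9 GAU (Asp): third position 2-fold.
Codon 10 CGA (Arg): third position 4-fold.
Four-fold degenerate third positions: 2.

2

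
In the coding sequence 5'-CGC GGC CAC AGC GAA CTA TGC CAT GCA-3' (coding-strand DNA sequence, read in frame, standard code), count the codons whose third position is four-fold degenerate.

Codon 1 CGC (Arg): third position 4-fold.
Codon 2 GGC (Gly): third position 4-fold.
Codon 3 CAC (His): third position 2-fold.
Codon 4 AGC (Ser): third position 2-fold.
Codon 5 GAA (Glu): third position 2-fold.
Codon 6 CTA (Leu): third position 4-fold.
Codon 7 TGC (Cys): third position 2-fold.
Codon 8 CAT (His): third position 2-fold.
Codon 9 GCA (Ala): third position 4-fold.
Four-fold degenerate third positions: 4.

4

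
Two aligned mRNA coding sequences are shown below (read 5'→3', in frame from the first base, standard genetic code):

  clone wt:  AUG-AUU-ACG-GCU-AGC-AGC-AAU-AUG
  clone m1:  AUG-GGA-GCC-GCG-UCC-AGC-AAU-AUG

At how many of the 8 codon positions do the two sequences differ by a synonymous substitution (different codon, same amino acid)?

Codon 1: AUG Met / AUG Met — identical.
Codon 2: AUU Ile / GGA Gly — nonsynonymous.
Codon 3: ACG Thr / GCC Ala — nonsynonymous.
Codon 4: GCU Ala / GCG Ala — synonymous.
Codon 5: AGC Ser / UCC Ser — synonymous.
Codon 6: AGC Ser / AGC Ser — identical.
Codon 7: AAU Asn / AAU Asn — identical.
Codon 8: AUG Met / AUG Met — identical.
Synonymous differences: 2.

2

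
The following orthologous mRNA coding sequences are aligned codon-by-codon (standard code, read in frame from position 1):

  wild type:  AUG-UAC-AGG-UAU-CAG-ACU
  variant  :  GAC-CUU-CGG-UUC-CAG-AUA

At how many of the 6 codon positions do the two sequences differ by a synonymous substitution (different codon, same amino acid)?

Codon 1: AUG Met / GAC Asp — nonsynonymous.
Codon 2: UAC Tyr / CUU Leu — nonsynonymous.
Codon 3: AGG Arg / CGG Arg — synonymous.
Codon 4: UAU Tyr / UUC Phe — nonsynonymous.
Codon 5: CAG Gln / CAG Gln — identical.
Codon 6: ACU Thr / AUA Ile — nonsynonymous.
Synonymous differences: 1.

1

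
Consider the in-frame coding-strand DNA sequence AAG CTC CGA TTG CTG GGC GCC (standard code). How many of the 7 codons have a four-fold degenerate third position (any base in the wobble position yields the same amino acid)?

5

Codon 1 AAG (Lys): third position 2-fold.
Codon 2 CTC (Leu): third position 4-fold.
Codon 3 CGA (Arg): third position 4-fold.
Codon 4 TTG (Leu): third position 2-fold.
Codon 5 CTG (Leu): third position 4-fold.
Codon 6 GGC (Gly): third position 4-fold.
Codon 7 GCC (Ala): third position 4-fold.
Four-fold degenerate third positions: 5.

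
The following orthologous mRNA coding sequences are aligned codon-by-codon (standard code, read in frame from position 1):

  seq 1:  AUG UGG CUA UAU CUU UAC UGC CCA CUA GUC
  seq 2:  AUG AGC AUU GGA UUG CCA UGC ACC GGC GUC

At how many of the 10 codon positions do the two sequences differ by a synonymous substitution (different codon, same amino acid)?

Codon 1: AUG Met / AUG Met — identical.
Codon 2: UGG Trp / AGC Ser — nonsynonymous.
Codon 3: CUA Leu / AUU Ile — nonsynonymous.
Codon 4: UAU Tyr / GGA Gly — nonsynonymous.
Codon 5: CUU Leu / UUG Leu — synonymous.
Codon 6: UAC Tyr / CCA Pro — nonsynonymous.
Codon 7: UGC Cys / UGC Cys — identical.
Codon 8: CCA Pro / ACC Thr — nonsynonymous.
Codon 9: CUA Leu / GGC Gly — nonsynonymous.
Codon 10: GUC Val / GUC Val — identical.
Synonymous differences: 1.

1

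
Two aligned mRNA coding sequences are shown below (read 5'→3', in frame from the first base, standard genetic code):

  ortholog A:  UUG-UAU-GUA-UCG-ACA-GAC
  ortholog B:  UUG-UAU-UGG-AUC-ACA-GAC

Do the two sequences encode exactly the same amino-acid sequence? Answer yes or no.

Codon 1: UUG Leu / UUG Leu — identical.
Codon 2: UAU Tyr / UAU Tyr — identical.
Codon 3: GUA Val / UGG Trp — nonsynonymous.
Codon 4: UCG Ser / AUC Ile — nonsynonymous.
Codon 5: ACA Thr / ACA Thr — identical.
Codon 6: GAC Asp / GAC Asp — identical.
Nonsynonymous differences: 2 → different protein.

no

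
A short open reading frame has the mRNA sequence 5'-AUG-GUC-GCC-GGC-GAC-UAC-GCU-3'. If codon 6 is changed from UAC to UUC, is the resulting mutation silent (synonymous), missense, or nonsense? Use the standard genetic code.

missense

Position 17 falls in codon 6: UAC → Tyr.
After the substitution the codon is UUC → Phe.
Tyr ≠ Phe, so this is a missense mutation.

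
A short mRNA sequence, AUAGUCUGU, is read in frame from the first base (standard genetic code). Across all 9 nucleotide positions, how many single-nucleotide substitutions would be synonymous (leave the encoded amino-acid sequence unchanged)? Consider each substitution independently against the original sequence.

6

Codon 1 (AUA, Ile): 2 synonymous substitutions.
Codon 2 (GUC, Val): 3 synonymous substitutions.
Codon 3 (UGU, Cys): 1 synonymous substitution.
Total: 2 + 3 + 1 = 6.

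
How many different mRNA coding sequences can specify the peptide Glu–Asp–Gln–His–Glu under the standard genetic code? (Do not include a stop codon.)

32

Glu: 2 codons.
Asp: 2 codons.
Gln: 2 codons.
His: 2 codons.
Glu: 2 codons.
2 × 2 × 2 × 2 × 2 = 32.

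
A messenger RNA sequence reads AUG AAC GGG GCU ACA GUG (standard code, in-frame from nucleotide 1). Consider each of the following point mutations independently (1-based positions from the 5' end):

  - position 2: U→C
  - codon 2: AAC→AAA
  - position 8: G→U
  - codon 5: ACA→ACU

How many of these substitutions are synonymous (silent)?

1

Codon 1: AUG (Met) → ACG (Thr) — missense.
Codon 2: AAC (Asn) → AAA (Lys) — missense.
Codon 3: GGG (Gly) → GUG (Val) — missense.
Codon 5: ACA (Thr) → ACU (Thr) — synonymous.
Synonymous: 1 of 4.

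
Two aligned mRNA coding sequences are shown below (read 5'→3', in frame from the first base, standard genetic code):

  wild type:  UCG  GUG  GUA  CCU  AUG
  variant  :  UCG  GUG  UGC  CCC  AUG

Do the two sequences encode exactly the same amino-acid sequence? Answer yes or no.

Codon 1: UCG Ser / UCG Ser — identical.
Codon 2: GUG Val / GUG Val — identical.
Codon 3: GUA Val / UGC Cys — nonsynonymous.
Codon 4: CCU Pro / CCC Pro — synonymous.
Codon 5: AUG Met / AUG Met — identical.
Nonsynonymous differences: 1 → different protein.

no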